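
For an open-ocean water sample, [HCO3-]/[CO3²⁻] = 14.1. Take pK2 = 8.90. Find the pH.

pH = 7.75

From K2 = [H⁺][CO3²⁻]/[HCO3-]:  pH = pK2 − log₁₀([HCO3-]/[CO3²⁻])
log₁₀(14.1) = +1.149
pH = 8.90 − (+1.149) = 7.75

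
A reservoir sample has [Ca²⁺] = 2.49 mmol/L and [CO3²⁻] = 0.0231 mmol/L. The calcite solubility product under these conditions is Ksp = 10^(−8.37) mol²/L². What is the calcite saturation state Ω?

Ω = 13.5

Ksp = 10^(−8.37) = 4.266×10^-9
Ω = [Ca²⁺][CO3²⁻]/Ksp = (2.49×10^-3)(0.0231×10^-3) / 4.266×10^-9 = 13.5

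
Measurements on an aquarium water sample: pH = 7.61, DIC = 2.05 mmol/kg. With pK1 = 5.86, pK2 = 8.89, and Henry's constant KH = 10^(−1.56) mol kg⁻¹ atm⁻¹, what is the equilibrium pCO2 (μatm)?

α₀ = 1 / (1 + K1/[H⁺] + K1K2/[H⁺]²) = 1 / (1 + 10^+1.75 + 10^+0.47)
   = 1 / (1 + 56.234 + 2.9512) = 1/60.185 = 0.01662
[CO2*] = α₀ × DIC = 0.01662 × 2.05 = 0.03406 mmol/kg
pCO2 = [CO2*]/KH = 3.406×10^-5 / 2.754×10^-2 = 1240 μatm

pCO2 = 1240 μatm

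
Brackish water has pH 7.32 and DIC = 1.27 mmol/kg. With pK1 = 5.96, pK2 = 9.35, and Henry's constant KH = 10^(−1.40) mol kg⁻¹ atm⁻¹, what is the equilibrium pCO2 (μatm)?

pCO2 = 1320 μatm

α₀ = 1 / (1 + K1/[H⁺] + K1K2/[H⁺]²) = 1 / (1 + 10^+1.36 + 10^-0.67)
   = 1 / (1 + 22.909 + 0.21380) = 1/24.122 = 0.04146
[CO2*] = α₀ × DIC = 0.04146 × 1.27 = 0.05265 mmol/kg
pCO2 = [CO2*]/KH = 5.265×10^-5 / 3.981×10^-2 = 1320 μatm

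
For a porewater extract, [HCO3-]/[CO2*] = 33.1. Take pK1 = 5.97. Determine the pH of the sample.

From K1 = [H⁺][HCO3-]/[CO2*]:  pH = pK1 + log₁₀([HCO3-]/[CO2*])
log₁₀(33.1) = +1.520
pH = 5.97 + (+1.520) = 7.49

pH = 7.49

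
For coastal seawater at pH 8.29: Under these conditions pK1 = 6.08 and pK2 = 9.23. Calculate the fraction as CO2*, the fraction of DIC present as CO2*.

α₀ = 0.00550

α₀ = 1 / (1 + K1/[H⁺] + K1K2/[H⁺]²) = 1 / (1 + 10^+2.21 + 10^+1.27)
   = 1 / (1 + 162.18 + 18.621) = 1/181.80 = 0.005500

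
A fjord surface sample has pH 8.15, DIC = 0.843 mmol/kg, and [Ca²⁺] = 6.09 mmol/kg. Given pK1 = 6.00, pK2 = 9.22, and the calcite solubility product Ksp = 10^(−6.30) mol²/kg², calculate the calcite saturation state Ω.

Ω = 0.798

α₂ = 1 / (1 + [H⁺]/K2 + [H⁺]²/(K1K2)) = 1 / (1 + 10^+1.07 + 10^-1.08)
   = 1 / (1 + 11.749 + 0.083176) = 1/12.832 = 0.07793
[CO3²⁻] = α₂ × DIC = 0.07793 × 0.843 = 0.06569 mmol/kg
Ksp = 10^(−6.30) = 5.012×10^-7
Ω = [Ca²⁺][CO3²⁻]/Ksp = (6.09×10^-3)(6.569×10^-5) / 5.012×10^-7 = 0.798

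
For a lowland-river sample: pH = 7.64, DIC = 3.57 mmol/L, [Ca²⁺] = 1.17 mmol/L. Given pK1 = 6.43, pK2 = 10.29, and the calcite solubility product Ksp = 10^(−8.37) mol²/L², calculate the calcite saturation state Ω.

Ω = 2.06

α₂ = 1 / (1 + [H⁺]/K2 + [H⁺]²/(K1K2)) = 1 / (1 + 10^+2.65 + 10^+1.44)
   = 1 / (1 + 446.68 + 27.542) = 1/475.23 = 0.002104
[CO3²⁻] = α₂ × DIC = 0.002104 × 3.57 = 0.007512 mmol/L = 7.512 μmol/L
Ksp = 10^(−8.37) = 4.266×10^-9
Ω = [Ca²⁺][CO3²⁻]/Ksp = (1.17×10^-3)(7.512×10^-6) / 4.266×10^-9 = 2.06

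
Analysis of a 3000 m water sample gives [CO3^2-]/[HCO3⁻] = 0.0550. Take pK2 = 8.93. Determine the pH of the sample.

From K2 = [H⁺][CO3^2-]/[HCO3⁻]:  pH = pK2 + log₁₀([CO3^2-]/[HCO3⁻])
log₁₀(0.0550) = -1.260
pH = 8.93 + (-1.260) = 7.67

pH = 7.67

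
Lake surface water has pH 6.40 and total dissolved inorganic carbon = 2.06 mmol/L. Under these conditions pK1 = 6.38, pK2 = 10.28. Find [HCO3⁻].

α₁ = 1 / (1 + [H⁺]/K1 + K2/[H⁺]) = 1 / (1 + 10^-0.02 + 10^-3.88)
   = 1 / (1 + 0.95499 + 0.00013183) = 1/1.9551 = 0.5115
[HCO3⁻] = α₁ × DIC = 0.5115 × 2.06 = 1.05 mmol/L

[HCO3⁻] = 1.05 mmol/L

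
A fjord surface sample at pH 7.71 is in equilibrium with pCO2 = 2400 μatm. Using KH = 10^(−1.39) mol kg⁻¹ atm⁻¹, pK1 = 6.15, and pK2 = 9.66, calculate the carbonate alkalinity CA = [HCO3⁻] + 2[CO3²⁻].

[CO2*] = KH · pCO2 = 10^(−1.39) × 2400×10^-6 = 9.777×10^-5 mol/kg
α₀ = 1/(1 + K1/[H⁺] + K1K2/[H⁺]²) = 1/(1 + 10^+1.56 + 10^-0.39) = 0.02651
DIC = [CO2*]/α₀ = 9.777×10^-5 / 0.02651 = 3.687 mmol/kg
CA = (α₁ + 2α₂)·DIC = (0.9627 + 2×0.01080) × 3.687 = 3.63 mmol/kg

CA = 3.63 mmol/kg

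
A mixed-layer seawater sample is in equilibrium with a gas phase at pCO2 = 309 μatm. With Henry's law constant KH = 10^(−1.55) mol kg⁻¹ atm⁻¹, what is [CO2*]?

[CO2*] = 8.71 μmol/kg

KH = 10^(−1.55) = 2.818×10^-2 mol kg⁻¹ atm⁻¹
[CO2*] = KH · pCO2 = 2.818×10^-2 × 309×10^-6 atm = 8.71×10^-6 mol/kg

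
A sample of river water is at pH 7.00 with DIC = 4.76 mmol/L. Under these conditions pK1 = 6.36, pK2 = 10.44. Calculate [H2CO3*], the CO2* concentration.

[CO2*] = 0.887 mmol/L

α₀ = 1 / (1 + K1/[H⁺] + K1K2/[H⁺]²) = 1 / (1 + 10^+0.64 + 10^-2.80)
   = 1 / (1 + 4.3652 + 0.0015849) = 1/5.3667 = 0.1863
[CO2*] = α₀ × DIC = 0.1863 × 4.76 = 0.887 mmol/L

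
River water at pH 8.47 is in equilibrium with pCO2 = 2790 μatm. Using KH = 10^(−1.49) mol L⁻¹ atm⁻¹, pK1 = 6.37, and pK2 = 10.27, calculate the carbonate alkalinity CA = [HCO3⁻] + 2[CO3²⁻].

[CO2*] = KH · pCO2 = 10^(−1.49) × 2790×10^-6 = 9.028×10^-5 mol/L
α₀ = 1/(1 + K1/[H⁺] + K1K2/[H⁺]²) = 1/(1 + 10^+2.10 + 10^+0.30) = 0.007759
DIC = [CO2*]/α₀ = 9.028×10^-5 / 0.007759 = 11.64 mmol/L
CA = (α₁ + 2α₂)·DIC = (0.9768 + 2×0.01548) × 11.64 = 11.7 mmol/L

CA = 11.7 mmol/L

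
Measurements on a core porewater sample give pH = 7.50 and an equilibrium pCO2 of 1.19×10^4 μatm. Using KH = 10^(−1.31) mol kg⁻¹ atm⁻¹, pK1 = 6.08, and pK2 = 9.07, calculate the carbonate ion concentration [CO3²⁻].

[CO2*] = KH · pCO2 = 10^(−1.31) × 1.19×10^4×10^-6 = 5.828×10^-4 mol/kg
α₀ = 1/(1 + K1/[H⁺] + K1K2/[H⁺]²) = 1/(1 + 10^+1.42 + 10^-0.15) = 0.03570
DIC = [CO2*]/α₀ = 5.828×10^-4 / 0.03570 = 16.33 mmol/kg
[CO3²⁻] = α₂·DIC; α₂ = 0.02527, so [CO3²⁻] = 0.02527 × 16.33 = 0.413 mmol/kg

[CO3²⁻] = 0.413 mmol/kg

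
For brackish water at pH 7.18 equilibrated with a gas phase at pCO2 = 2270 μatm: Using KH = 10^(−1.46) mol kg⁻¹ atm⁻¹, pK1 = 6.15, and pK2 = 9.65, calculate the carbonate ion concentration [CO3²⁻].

[CO3²⁻] = 2.86 μmol/kg

[CO2*] = KH · pCO2 = 10^(−1.46) × 2270×10^-6 = 7.871×10^-5 mol/kg
α₀ = 1/(1 + K1/[H⁺] + K1K2/[H⁺]²) = 1/(1 + 10^+1.03 + 10^-1.44) = 0.08510
DIC = [CO2*]/α₀ = 7.871×10^-5 / 0.08510 = 0.9250 mmol/kg
[CO3²⁻] = α₂·DIC; α₂ = 0.003090, so [CO3²⁻] = 0.003090 × 0.9250 = 0.00286 mmol/kg = 2.86 μmol/kg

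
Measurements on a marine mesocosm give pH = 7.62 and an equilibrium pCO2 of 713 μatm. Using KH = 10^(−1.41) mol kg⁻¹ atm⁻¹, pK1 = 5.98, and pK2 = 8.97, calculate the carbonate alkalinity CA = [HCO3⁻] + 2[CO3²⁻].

[CO2*] = KH · pCO2 = 10^(−1.41) × 713×10^-6 = 2.774×10^-5 mol/kg
α₀ = 1/(1 + K1/[H⁺] + K1K2/[H⁺]²) = 1/(1 + 10^+1.64 + 10^+0.29) = 0.02146
DIC = [CO2*]/α₀ = 2.774×10^-5 / 0.02146 = 1.293 mmol/kg
CA = (α₁ + 2α₂)·DIC = (0.9367 + 2×0.04184) × 1.293 = 1.32 mmol/kg

CA = 1.32 mmol/kg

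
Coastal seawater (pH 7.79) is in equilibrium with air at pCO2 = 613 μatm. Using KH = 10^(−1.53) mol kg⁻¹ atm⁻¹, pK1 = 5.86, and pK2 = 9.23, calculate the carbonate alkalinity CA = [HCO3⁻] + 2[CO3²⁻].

CA = 1.65 mmol/kg

[CO2*] = KH · pCO2 = 10^(−1.53) × 613×10^-6 = 1.809×10^-5 mol/kg
α₀ = 1/(1 + K1/[H⁺] + K1K2/[H⁺]²) = 1/(1 + 10^+1.93 + 10^+0.49) = 0.01121
DIC = [CO2*]/α₀ = 1.809×10^-5 / 0.01121 = 1.614 mmol/kg
CA = (α₁ + 2α₂)·DIC = (0.9541 + 2×0.03464) × 1.614 = 1.65 mmol/kg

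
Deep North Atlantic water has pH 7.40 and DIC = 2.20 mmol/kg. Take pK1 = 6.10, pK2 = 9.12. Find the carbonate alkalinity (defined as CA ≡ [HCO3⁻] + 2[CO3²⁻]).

CA = 2.14 mmol/kg

CA = [HCO3⁻] + 2[CO3²⁻] = (α₁ + 2α₂)·DIC
At pH 7.40: [H⁺]/K1 = 10^-1.30 = 0.050119, K2/[H⁺] = 10^-1.72 = 0.019055
α₁ = 1/(1 + 0.050119 + 0.019055) = 1/1.0692 = 0.9353; α₂ = α₁·K2/[H⁺] = 0.01782
α₁ + 2α₂ = 0.9709
CA = 0.9709 × 2.20 = 2.14 mmol/kg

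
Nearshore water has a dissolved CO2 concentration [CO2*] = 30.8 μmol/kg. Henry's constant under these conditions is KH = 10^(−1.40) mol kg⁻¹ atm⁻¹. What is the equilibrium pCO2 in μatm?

KH = 10^(−1.40) = 3.981×10^-2 mol kg⁻¹ atm⁻¹
pCO2 = [CO2*]/KH = 30.8×10^-6 / 3.981×10^-2 = 7.74×10^-4 atm = 774 μatm

pCO2 = 774 μatm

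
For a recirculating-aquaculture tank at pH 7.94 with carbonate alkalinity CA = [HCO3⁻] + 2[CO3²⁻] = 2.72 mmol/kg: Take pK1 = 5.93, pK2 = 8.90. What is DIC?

CA = [HCO3⁻] + 2[CO3²⁻] = (α₁ + 2α₂)·DIC
At pH 7.94: [H⁺]/K1 = 10^-2.01 = 0.0097724, K2/[H⁺] = 10^-0.96 = 0.10965
α₁ = 1/(1 + 0.0097724 + 0.10965) = 1/1.1194 = 0.8933; α₂ = α₁·K2/[H⁺] = 0.09795
α₁ + 2α₂ = 1.0892
DIC = CA / (α₁ + 2α₂) = 2.72 / 1.0892 = 2.50 mmol/kg

DIC = 2.50 mmol/kg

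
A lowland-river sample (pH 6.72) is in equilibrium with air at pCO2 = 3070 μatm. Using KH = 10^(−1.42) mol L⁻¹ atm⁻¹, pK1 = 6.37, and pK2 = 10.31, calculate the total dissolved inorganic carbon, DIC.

DIC = 0.378 mmol/L

[CO2*] = KH · pCO2 = 10^(−1.42) × 3070×10^-6 = 1.167×10^-4 mol/L
α₀ = 1/(1 + K1/[H⁺] + K1K2/[H⁺]²) = 1/(1 + 10^+0.35 + 10^-3.24) = 0.3087
DIC = [CO2*]/α₀ = 1.167×10^-4 / 0.3087 = 0.378 mmol/L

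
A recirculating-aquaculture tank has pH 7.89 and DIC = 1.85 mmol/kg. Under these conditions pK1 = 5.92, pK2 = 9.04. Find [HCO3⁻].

[HCO3⁻] = 1.71 mmol/kg

α₁ = 1 / (1 + [H⁺]/K1 + K2/[H⁺]) = 1 / (1 + 10^-1.97 + 10^-1.15)
   = 1 / (1 + 0.010715 + 0.070795) = 1/1.0815 = 0.9246
[HCO3⁻] = α₁ × DIC = 0.9246 × 1.85 = 1.71 mmol/kg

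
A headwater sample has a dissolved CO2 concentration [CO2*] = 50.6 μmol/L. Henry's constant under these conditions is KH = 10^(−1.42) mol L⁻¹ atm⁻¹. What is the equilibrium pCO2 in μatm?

pCO2 = 1330 μatm

KH = 10^(−1.42) = 3.802×10^-2 mol L⁻¹ atm⁻¹
pCO2 = [CO2*]/KH = 50.6×10^-6 / 3.802×10^-2 = 1.33×10^-3 atm = 1330 μatm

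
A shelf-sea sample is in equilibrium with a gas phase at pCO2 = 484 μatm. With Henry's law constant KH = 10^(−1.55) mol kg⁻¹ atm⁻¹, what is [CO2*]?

[CO2*] = 13.6 μmol/kg

KH = 10^(−1.55) = 2.818×10^-2 mol kg⁻¹ atm⁻¹
[CO2*] = KH · pCO2 = 2.818×10^-2 × 484×10^-6 atm = 1.36×10^-5 mol/kg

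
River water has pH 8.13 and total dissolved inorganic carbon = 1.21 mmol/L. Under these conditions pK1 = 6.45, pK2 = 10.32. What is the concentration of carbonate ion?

α₂ = 1 / (1 + [H⁺]/K2 + [H⁺]²/(K1K2)) = 1 / (1 + 10^+2.19 + 10^+0.51)
   = 1 / (1 + 154.88 + 3.2359) = 1/159.12 = 0.006285
[CO3²⁻] = α₂ × DIC = 0.006285 × 1.21 = 0.00760 mmol/L = 7.60 μmol/L

[CO3²⁻] = 7.60 μmol/L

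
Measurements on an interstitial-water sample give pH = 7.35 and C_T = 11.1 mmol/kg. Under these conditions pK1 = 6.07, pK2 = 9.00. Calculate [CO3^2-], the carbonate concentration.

α₂ = 1 / (1 + [H⁺]/K2 + [H⁺]²/(K1K2)) = 1 / (1 + 10^+1.65 + 10^+0.37)
   = 1 / (1 + 44.668 + 2.3442) = 1/48.013 = 0.02083
[CO3²⁻] = α₂ × DIC = 0.02083 × 11.1 = 0.231 mmol/kg

[CO3²⁻] = 0.231 mmol/kg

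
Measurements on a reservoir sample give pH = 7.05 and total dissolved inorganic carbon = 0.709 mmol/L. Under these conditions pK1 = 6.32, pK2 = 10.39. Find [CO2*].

α₀ = 1 / (1 + K1/[H⁺] + K1K2/[H⁺]²) = 1 / (1 + 10^+0.73 + 10^-2.61)
   = 1 / (1 + 5.3703 + 0.0024547) = 1/6.3728 = 0.1569
[CO2*] = α₀ × DIC = 0.1569 × 0.709 = 0.111 mmol/L

[CO2*] = 0.111 mmol/L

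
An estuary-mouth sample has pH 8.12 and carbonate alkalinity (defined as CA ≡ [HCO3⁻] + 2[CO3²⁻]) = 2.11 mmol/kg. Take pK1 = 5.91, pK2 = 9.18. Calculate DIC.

DIC = 1.96 mmol/kg

CA = [HCO3⁻] + 2[CO3²⁻] = (α₁ + 2α₂)·DIC
At pH 8.12: [H⁺]/K1 = 10^-2.21 = 0.0061660, K2/[H⁺] = 10^-1.06 = 0.087096
α₁ = 1/(1 + 0.0061660 + 0.087096) = 1/1.0933 = 0.9147; α₂ = α₁·K2/[H⁺] = 0.07967
α₁ + 2α₂ = 1.0740
DIC = CA / (α₁ + 2α₂) = 2.11 / 1.0740 = 1.96 mmol/kg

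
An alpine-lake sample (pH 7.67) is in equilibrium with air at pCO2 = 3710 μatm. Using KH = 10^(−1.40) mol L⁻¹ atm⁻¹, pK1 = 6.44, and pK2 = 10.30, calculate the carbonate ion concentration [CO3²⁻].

[CO3²⁻] = 5.88 μmol/L

[CO2*] = KH · pCO2 = 10^(−1.40) × 3710×10^-6 = 1.477×10^-4 mol/L
α₀ = 1/(1 + K1/[H⁺] + K1K2/[H⁺]²) = 1/(1 + 10^+1.23 + 10^-1.40) = 0.05549
DIC = [CO2*]/α₀ = 1.477×10^-4 / 0.05549 = 2.662 mmol/L
[CO3²⁻] = α₂·DIC; α₂ = 0.002209, so [CO3²⁻] = 0.002209 × 2.662 = 0.00588 mmol/L = 5.88 μmol/L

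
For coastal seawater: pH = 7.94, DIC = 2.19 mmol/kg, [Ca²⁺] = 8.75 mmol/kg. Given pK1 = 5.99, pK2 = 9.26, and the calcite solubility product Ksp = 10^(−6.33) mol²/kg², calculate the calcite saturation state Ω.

Ω = 1.85

α₂ = 1 / (1 + [H⁺]/K2 + [H⁺]²/(K1K2)) = 1 / (1 + 10^+1.32 + 10^-0.63)
   = 1 / (1 + 20.893 + 0.23442) = 1/22.127 = 0.04519
[CO3²⁻] = α₂ × DIC = 0.04519 × 2.19 = 0.09897 mmol/kg
Ksp = 10^(−6.33) = 4.677×10^-7
Ω = [Ca²⁺][CO3²⁻]/Ksp = (8.75×10^-3)(9.897×10^-5) / 4.677×10^-7 = 1.85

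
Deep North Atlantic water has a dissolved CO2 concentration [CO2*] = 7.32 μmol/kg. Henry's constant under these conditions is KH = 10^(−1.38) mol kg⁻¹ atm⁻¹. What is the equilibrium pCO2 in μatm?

pCO2 = 176 μatm

KH = 10^(−1.38) = 4.169×10^-2 mol kg⁻¹ atm⁻¹
pCO2 = [CO2*]/KH = 7.32×10^-6 / 4.169×10^-2 = 1.76×10^-4 atm = 176 μatm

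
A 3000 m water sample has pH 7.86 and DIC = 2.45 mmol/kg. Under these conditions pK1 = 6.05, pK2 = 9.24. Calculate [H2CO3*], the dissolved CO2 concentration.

α₀ = 1 / (1 + K1/[H⁺] + K1K2/[H⁺]²) = 1 / (1 + 10^+1.81 + 10^+0.43)
   = 1 / (1 + 64.565 + 2.6915) = 1/68.257 = 0.01465
[CO2*] = α₀ × DIC = 0.01465 × 2.45 = 0.0359 mmol/kg

[CO2*] = 0.0359 mmol/kg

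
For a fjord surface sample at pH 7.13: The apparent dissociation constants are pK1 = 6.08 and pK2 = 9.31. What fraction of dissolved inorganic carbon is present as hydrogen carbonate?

α₁ = 0.913

α₁ = 1 / (1 + [H⁺]/K1 + K2/[H⁺]) = 1 / (1 + 10^-1.05 + 10^-2.18)
   = 1 / (1 + 0.089125 + 0.0066069) = 1/1.0957 = 0.9126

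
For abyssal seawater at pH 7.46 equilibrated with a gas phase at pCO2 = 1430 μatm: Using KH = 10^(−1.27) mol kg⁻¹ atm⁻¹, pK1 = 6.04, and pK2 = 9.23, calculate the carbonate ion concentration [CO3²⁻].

[CO3²⁻] = 0.0343 mmol/kg

[CO2*] = KH · pCO2 = 10^(−1.27) × 1430×10^-6 = 7.680×10^-5 mol/kg
α₀ = 1/(1 + K1/[H⁺] + K1K2/[H⁺]²) = 1/(1 + 10^+1.42 + 10^-0.35) = 0.03604
DIC = [CO2*]/α₀ = 7.680×10^-5 / 0.03604 = 2.131 mmol/kg
[CO3²⁻] = α₂·DIC; α₂ = 0.01610, so [CO3²⁻] = 0.01610 × 2.131 = 0.0343 mmol/kg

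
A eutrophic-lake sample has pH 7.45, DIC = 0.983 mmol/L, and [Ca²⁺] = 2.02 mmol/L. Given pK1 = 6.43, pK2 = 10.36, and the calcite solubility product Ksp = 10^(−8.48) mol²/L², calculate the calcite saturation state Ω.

Ω = 0.673

α₂ = 1 / (1 + [H⁺]/K2 + [H⁺]²/(K1K2)) = 1 / (1 + 10^+2.91 + 10^+1.89)
   = 1 / (1 + 812.83 + 77.625) = 1/891.46 = 0.001122
[CO3²⁻] = α₂ × DIC = 0.001122 × 0.983 = 0.001103 mmol/L = 1.103 μmol/L
Ksp = 10^(−8.48) = 3.311×10^-9
Ω = [Ca²⁺][CO3²⁻]/Ksp = (2.02×10^-3)(1.103×10^-6) / 3.311×10^-9 = 0.673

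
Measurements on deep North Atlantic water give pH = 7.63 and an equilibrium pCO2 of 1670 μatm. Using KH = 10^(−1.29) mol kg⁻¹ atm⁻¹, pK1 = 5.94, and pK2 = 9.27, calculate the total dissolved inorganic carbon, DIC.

[CO2*] = KH · pCO2 = 10^(−1.29) × 1670×10^-6 = 8.565×10^-5 mol/kg
α₀ = 1/(1 + K1/[H⁺] + K1K2/[H⁺]²) = 1/(1 + 10^+1.69 + 10^+0.05) = 0.01957
DIC = [CO2*]/α₀ = 8.565×10^-5 / 0.01957 = 4.38 mmol/kg

DIC = 4.38 mmol/kg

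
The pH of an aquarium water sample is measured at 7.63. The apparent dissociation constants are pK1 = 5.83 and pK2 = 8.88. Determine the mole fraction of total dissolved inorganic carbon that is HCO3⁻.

α₁ = 0.933

α₁ = 1 / (1 + [H⁺]/K1 + K2/[H⁺]) = 1 / (1 + 10^-1.80 + 10^-1.25)
   = 1 / (1 + 0.015849 + 0.056234) = 1/1.0721 = 0.9328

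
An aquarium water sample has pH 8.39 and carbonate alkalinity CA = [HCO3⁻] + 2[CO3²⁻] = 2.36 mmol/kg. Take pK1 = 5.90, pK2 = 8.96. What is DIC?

CA = [HCO3⁻] + 2[CO3²⁻] = (α₁ + 2α₂)·DIC
At pH 8.39: [H⁺]/K1 = 10^-2.49 = 0.0032359, K2/[H⁺] = 10^-0.57 = 0.26915
α₁ = 1/(1 + 0.0032359 + 0.26915) = 1/1.2724 = 0.7859; α₂ = α₁·K2/[H⁺] = 0.2115
α₁ + 2α₂ = 1.2090
DIC = CA / (α₁ + 2α₂) = 2.36 / 1.2090 = 1.95 mmol/kg

DIC = 1.95 mmol/kg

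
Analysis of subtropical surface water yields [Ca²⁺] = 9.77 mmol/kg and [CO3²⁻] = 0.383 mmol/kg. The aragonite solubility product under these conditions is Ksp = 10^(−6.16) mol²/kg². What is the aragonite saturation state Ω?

Ksp = 10^(−6.16) = 6.918×10^-7
Ω = [Ca²⁺][CO3²⁻]/Ksp = (9.77×10^-3)(0.383×10^-3) / 6.918×10^-7 = 5.41

Ω = 5.41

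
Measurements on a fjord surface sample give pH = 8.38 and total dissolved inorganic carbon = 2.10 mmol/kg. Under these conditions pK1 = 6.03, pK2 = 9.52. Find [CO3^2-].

[CO3²⁻] = 0.141 mmol/kg

α₂ = 1 / (1 + [H⁺]/K2 + [H⁺]²/(K1K2)) = 1 / (1 + 10^+1.14 + 10^-1.21)
   = 1 / (1 + 13.804 + 0.061660) = 1/14.866 = 0.06727
[CO3²⁻] = α₂ × DIC = 0.06727 × 2.10 = 0.141 mmol/kg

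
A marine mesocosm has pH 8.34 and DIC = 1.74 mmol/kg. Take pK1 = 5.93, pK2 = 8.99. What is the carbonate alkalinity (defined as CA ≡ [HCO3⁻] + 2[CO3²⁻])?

CA = 2.05 mmol/kg

CA = [HCO3⁻] + 2[CO3²⁻] = (α₁ + 2α₂)·DIC
At pH 8.34: [H⁺]/K1 = 10^-2.41 = 0.0038905, K2/[H⁺] = 10^-0.65 = 0.22387
α₁ = 1/(1 + 0.0038905 + 0.22387) = 1/1.2278 = 0.8145; α₂ = α₁·K2/[H⁺] = 0.1823
α₁ + 2α₂ = 1.1792
CA = 1.1792 × 1.74 = 2.05 mmol/kg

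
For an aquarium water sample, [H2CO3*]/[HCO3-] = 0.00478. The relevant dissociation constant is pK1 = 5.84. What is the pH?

From K1 = [H⁺][HCO3-]/[H2CO3*]:  pH = pK1 − log₁₀([H2CO3*]/[HCO3-])
log₁₀(0.00478) = -2.321
pH = 5.84 − (-2.321) = 8.16

pH = 8.16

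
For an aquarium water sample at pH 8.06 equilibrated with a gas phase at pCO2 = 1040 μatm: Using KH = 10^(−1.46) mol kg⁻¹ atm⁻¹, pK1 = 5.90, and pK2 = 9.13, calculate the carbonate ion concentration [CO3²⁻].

[CO3²⁻] = 0.444 mmol/kg

[CO2*] = KH · pCO2 = 10^(−1.46) × 1040×10^-6 = 3.606×10^-5 mol/kg
α₀ = 1/(1 + K1/[H⁺] + K1K2/[H⁺]²) = 1/(1 + 10^+2.16 + 10^+1.09) = 0.006335
DIC = [CO2*]/α₀ = 3.606×10^-5 / 0.006335 = 5.692 mmol/kg
[CO3²⁻] = α₂·DIC; α₂ = 0.07794, so [CO3²⁻] = 0.07794 × 5.692 = 0.444 mmol/kg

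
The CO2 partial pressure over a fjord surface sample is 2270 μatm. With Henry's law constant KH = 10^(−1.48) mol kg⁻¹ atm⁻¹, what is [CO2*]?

KH = 10^(−1.48) = 3.311×10^-2 mol kg⁻¹ atm⁻¹
[CO2*] = KH · pCO2 = 3.311×10^-2 × 2270×10^-6 atm = 7.52×10^-5 mol/kg

[CO2*] = 75.2 μmol/kg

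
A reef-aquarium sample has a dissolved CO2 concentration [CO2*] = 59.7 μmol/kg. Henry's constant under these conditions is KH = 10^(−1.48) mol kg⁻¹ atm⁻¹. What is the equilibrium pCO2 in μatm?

pCO2 = 1800 μatm

KH = 10^(−1.48) = 3.311×10^-2 mol kg⁻¹ atm⁻¹
pCO2 = [CO2*]/KH = 59.7×10^-6 / 3.311×10^-2 = 1.80×10^-3 atm = 1800 μatm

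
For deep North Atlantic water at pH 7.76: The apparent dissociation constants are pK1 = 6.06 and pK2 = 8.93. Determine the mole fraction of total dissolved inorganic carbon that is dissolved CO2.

α₀ = 0.0183

α₀ = 1 / (1 + K1/[H⁺] + K1K2/[H⁺]²) = 1 / (1 + 10^+1.70 + 10^+0.53)
   = 1 / (1 + 50.119 + 3.3884) = 1/54.507 = 0.01835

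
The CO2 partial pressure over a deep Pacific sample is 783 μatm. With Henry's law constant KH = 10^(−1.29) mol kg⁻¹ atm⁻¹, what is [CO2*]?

KH = 10^(−1.29) = 5.129×10^-2 mol kg⁻¹ atm⁻¹
[CO2*] = KH · pCO2 = 5.129×10^-2 × 783×10^-6 atm = 4.02×10^-5 mol/kg

[CO2*] = 40.2 μmol/kg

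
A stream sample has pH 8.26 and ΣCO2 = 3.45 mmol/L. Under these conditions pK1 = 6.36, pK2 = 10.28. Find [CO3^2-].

[CO3²⁻] = 0.0322 mmol/L

α₂ = 1 / (1 + [H⁺]/K2 + [H⁺]²/(K1K2)) = 1 / (1 + 10^+2.02 + 10^+0.12)
   = 1 / (1 + 104.71 + 1.3183) = 1/107.03 = 0.009343
[CO3²⁻] = α₂ × DIC = 0.009343 × 3.45 = 0.0322 mmol/L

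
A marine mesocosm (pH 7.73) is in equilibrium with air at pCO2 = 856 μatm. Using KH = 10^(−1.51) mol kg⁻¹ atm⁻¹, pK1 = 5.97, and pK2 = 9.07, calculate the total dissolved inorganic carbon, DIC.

[CO2*] = KH · pCO2 = 10^(−1.51) × 856×10^-6 = 2.645×10^-5 mol/kg
α₀ = 1/(1 + K1/[H⁺] + K1K2/[H⁺]²) = 1/(1 + 10^+1.76 + 10^+0.42) = 0.01635
DIC = [CO2*]/α₀ = 2.645×10^-5 / 0.01635 = 1.62 mmol/kg

DIC = 1.62 mmol/kg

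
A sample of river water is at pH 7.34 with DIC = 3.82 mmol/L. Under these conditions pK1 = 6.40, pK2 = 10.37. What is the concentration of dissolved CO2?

[CO2*] = 0.393 mmol/L

α₀ = 1 / (1 + K1/[H⁺] + K1K2/[H⁺]²) = 1 / (1 + 10^+0.94 + 10^-2.09)
   = 1 / (1 + 8.7096 + 0.0081283) = 1/9.7178 = 0.1029
[CO2*] = α₀ × DIC = 0.1029 × 3.82 = 0.393 mmol/L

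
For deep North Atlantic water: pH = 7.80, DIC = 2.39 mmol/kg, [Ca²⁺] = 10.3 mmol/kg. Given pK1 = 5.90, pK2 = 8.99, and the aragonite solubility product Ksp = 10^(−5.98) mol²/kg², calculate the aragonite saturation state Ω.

Ω = 1.41

α₂ = 1 / (1 + [H⁺]/K2 + [H⁺]²/(K1K2)) = 1 / (1 + 10^+1.19 + 10^-0.71)
   = 1 / (1 + 15.488 + 0.19498) = 1/16.683 = 0.05994
[CO3²⁻] = α₂ × DIC = 0.05994 × 2.39 = 0.1433 mmol/kg
Ksp = 10^(−5.98) = 1.047×10^-6
Ω = [Ca²⁺][CO3²⁻]/Ksp = (10.3×10^-3)(1.433×10^-4) / 1.047×10^-6 = 1.41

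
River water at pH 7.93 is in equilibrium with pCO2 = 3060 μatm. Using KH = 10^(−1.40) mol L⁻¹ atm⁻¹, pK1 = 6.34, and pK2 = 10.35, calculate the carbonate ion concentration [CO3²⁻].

[CO3²⁻] = 18.0 μmol/L

[CO2*] = KH · pCO2 = 10^(−1.40) × 3060×10^-6 = 1.218×10^-4 mol/L
α₀ = 1/(1 + K1/[H⁺] + K1K2/[H⁺]²) = 1/(1 + 10^+1.59 + 10^-0.83) = 0.02497
DIC = [CO2*]/α₀ = 1.218×10^-4 / 0.02497 = 4.879 mmol/L
[CO3²⁻] = α₂·DIC; α₂ = 0.003693, so [CO3²⁻] = 0.003693 × 4.879 = 0.0180 mmol/L = 18.0 μmol/L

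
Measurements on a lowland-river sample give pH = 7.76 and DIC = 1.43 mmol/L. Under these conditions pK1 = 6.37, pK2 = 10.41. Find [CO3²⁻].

α₂ = 1 / (1 + [H⁺]/K2 + [H⁺]²/(K1K2)) = 1 / (1 + 10^+2.65 + 10^+1.26)
   = 1 / (1 + 446.68 + 18.197) = 1/465.88 = 0.002146
[CO3²⁻] = α₂ × DIC = 0.002146 × 1.43 = 0.00307 mmol/L = 3.07 μmol/L

[CO3²⁻] = 3.07 μmol/L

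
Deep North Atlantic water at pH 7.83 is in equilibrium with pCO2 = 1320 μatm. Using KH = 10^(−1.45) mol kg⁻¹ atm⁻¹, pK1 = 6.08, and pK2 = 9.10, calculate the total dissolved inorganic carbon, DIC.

DIC = 2.82 mmol/kg

[CO2*] = KH · pCO2 = 10^(−1.45) × 1320×10^-6 = 4.684×10^-5 mol/kg
α₀ = 1/(1 + K1/[H⁺] + K1K2/[H⁺]²) = 1/(1 + 10^+1.75 + 10^+0.48) = 0.01660
DIC = [CO2*]/α₀ = 4.684×10^-5 / 0.01660 = 2.82 mmol/kg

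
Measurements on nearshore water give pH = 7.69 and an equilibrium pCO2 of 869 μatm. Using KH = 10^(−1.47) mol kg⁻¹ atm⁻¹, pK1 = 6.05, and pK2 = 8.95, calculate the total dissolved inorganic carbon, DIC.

DIC = 1.39 mmol/kg

[CO2*] = KH · pCO2 = 10^(−1.47) × 869×10^-6 = 2.945×10^-5 mol/kg
α₀ = 1/(1 + K1/[H⁺] + K1K2/[H⁺]²) = 1/(1 + 10^+1.64 + 10^+0.38) = 0.02125
DIC = [CO2*]/α₀ = 2.945×10^-5 / 0.02125 = 1.39 mmol/kg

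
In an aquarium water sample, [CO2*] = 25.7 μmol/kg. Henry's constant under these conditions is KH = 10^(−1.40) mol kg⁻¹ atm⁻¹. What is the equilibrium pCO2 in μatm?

pCO2 = 646 μatm

KH = 10^(−1.40) = 3.981×10^-2 mol kg⁻¹ atm⁻¹
pCO2 = [CO2*]/KH = 25.7×10^-6 / 3.981×10^-2 = 6.46×10^-4 atm = 646 μatm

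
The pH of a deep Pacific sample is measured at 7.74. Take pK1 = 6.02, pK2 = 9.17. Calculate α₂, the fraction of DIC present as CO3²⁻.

α₂ = 1 / (1 + [H⁺]/K2 + [H⁺]²/(K1K2)) = 1 / (1 + 10^+1.43 + 10^-0.29)
   = 1 / (1 + 26.915 + 0.51286) = 1/28.428 = 0.03518

α₂ = 0.0352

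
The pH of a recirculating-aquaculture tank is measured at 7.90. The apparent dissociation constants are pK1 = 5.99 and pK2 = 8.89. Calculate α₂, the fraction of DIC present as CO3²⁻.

α₂ = 0.0918

α₂ = 1 / (1 + [H⁺]/K2 + [H⁺]²/(K1K2)) = 1 / (1 + 10^+0.99 + 10^-0.92)
   = 1 / (1 + 9.7724 + 0.12023) = 1/10.893 = 0.09181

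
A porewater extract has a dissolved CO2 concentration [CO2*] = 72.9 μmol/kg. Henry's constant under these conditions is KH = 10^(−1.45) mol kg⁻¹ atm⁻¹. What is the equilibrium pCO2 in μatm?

pCO2 = 2050 μatm

KH = 10^(−1.45) = 3.548×10^-2 mol kg⁻¹ atm⁻¹
pCO2 = [CO2*]/KH = 72.9×10^-6 / 3.548×10^-2 = 2.05×10^-3 atm = 2050 μatm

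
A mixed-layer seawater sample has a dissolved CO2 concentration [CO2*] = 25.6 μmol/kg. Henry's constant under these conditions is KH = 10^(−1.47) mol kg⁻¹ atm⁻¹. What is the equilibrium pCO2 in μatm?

pCO2 = 756 μatm

KH = 10^(−1.47) = 3.388×10^-2 mol kg⁻¹ atm⁻¹
pCO2 = [CO2*]/KH = 25.6×10^-6 / 3.388×10^-2 = 7.56×10^-4 atm = 756 μatm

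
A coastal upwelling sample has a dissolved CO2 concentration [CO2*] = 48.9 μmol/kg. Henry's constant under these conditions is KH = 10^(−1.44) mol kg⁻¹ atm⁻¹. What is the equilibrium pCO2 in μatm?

pCO2 = 1350 μatm

KH = 10^(−1.44) = 3.631×10^-2 mol kg⁻¹ atm⁻¹
pCO2 = [CO2*]/KH = 48.9×10^-6 / 3.631×10^-2 = 1.35×10^-3 atm = 1350 μatm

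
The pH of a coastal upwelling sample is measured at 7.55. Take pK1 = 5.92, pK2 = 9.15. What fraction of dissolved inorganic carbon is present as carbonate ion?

α₂ = 1 / (1 + [H⁺]/K2 + [H⁺]²/(K1K2)) = 1 / (1 + 10^+1.60 + 10^-0.03)
   = 1 / (1 + 39.811 + 0.93325) = 1/41.744 = 0.02396

α₂ = 0.0240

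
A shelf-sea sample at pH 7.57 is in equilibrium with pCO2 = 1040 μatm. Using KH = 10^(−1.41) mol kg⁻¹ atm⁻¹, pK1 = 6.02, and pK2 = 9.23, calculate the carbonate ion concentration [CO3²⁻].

[CO2*] = KH · pCO2 = 10^(−1.41) × 1040×10^-6 = 4.046×10^-5 mol/kg
α₀ = 1/(1 + K1/[H⁺] + K1K2/[H⁺]²) = 1/(1 + 10^+1.55 + 10^-0.11) = 0.02684
DIC = [CO2*]/α₀ = 4.046×10^-5 / 0.02684 = 1.507 mmol/kg
[CO3²⁻] = α₂·DIC; α₂ = 0.02083, so [CO3²⁻] = 0.02083 × 1.507 = 0.0314 mmol/kg

[CO3²⁻] = 0.0314 mmol/kg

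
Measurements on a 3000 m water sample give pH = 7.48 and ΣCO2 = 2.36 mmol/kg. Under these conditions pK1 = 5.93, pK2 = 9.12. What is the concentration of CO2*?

α₀ = 1 / (1 + K1/[H⁺] + K1K2/[H⁺]²) = 1 / (1 + 10^+1.55 + 10^-0.09)
   = 1 / (1 + 35.481 + 0.81283) = 1/37.294 = 0.02681
[CO2*] = α₀ × DIC = 0.02681 × 2.36 = 0.0633 mmol/kg

[CO2*] = 0.0633 mmol/kg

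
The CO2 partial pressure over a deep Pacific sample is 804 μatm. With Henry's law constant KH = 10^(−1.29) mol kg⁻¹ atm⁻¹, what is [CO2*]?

[CO2*] = 41.2 μmol/kg

KH = 10^(−1.29) = 5.129×10^-2 mol kg⁻¹ atm⁻¹
[CO2*] = KH · pCO2 = 5.129×10^-2 × 804×10^-6 atm = 4.12×10^-5 mol/kg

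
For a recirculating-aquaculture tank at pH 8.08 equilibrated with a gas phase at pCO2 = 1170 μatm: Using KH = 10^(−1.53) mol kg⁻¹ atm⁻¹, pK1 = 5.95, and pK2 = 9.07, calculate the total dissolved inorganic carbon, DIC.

[CO2*] = KH · pCO2 = 10^(−1.53) × 1170×10^-6 = 3.453×10^-5 mol/kg
α₀ = 1/(1 + K1/[H⁺] + K1K2/[H⁺]²) = 1/(1 + 10^+2.13 + 10^+1.14) = 0.006680
DIC = [CO2*]/α₀ = 3.453×10^-5 / 0.006680 = 5.17 mmol/kg

DIC = 5.17 mmol/kg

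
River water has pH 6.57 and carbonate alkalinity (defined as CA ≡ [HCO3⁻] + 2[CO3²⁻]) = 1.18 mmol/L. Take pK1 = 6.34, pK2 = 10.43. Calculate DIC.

DIC = 1.87 mmol/L

CA = [HCO3⁻] + 2[CO3²⁻] = (α₁ + 2α₂)·DIC
At pH 6.57: [H⁺]/K1 = 10^-0.23 = 0.58884, K2/[H⁺] = 10^-3.86 = 0.00013804
α₁ = 1/(1 + 0.58884 + 0.00013804) = 1/1.5890 = 0.6293; α₂ = α₁·K2/[H⁺] = 8.687×10^-5
α₁ + 2α₂ = 0.6295
DIC = CA / (α₁ + 2α₂) = 1.18 / 0.6295 = 1.87 mmol/L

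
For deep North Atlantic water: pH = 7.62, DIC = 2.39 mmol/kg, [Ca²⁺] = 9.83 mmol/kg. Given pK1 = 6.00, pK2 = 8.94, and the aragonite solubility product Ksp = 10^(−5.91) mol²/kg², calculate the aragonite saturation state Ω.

Ω = 0.853

α₂ = 1 / (1 + [H⁺]/K2 + [H⁺]²/(K1K2)) = 1 / (1 + 10^+1.32 + 10^-0.30)
   = 1 / (1 + 20.893 + 0.50119) = 1/22.394 = 0.04465
[CO3²⁻] = α₂ × DIC = 0.04465 × 2.39 = 0.1067 mmol/kg
Ksp = 10^(−5.91) = 1.230×10^-6
Ω = [Ca²⁺][CO3²⁻]/Ksp = (9.83×10^-3)(1.067×10^-4) / 1.230×10^-6 = 0.853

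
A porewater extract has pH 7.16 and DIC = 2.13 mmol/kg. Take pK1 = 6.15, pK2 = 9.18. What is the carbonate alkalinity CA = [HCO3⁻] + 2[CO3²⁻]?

CA = 1.96 mmol/kg

CA = [HCO3⁻] + 2[CO3²⁻] = (α₁ + 2α₂)·DIC
At pH 7.16: [H⁺]/K1 = 10^-1.01 = 0.097724, K2/[H⁺] = 10^-2.02 = 0.0095499
α₁ = 1/(1 + 0.097724 + 0.0095499) = 1/1.1073 = 0.9031; α₂ = α₁·K2/[H⁺] = 0.008625
α₁ + 2α₂ = 0.9204
CA = 0.9204 × 2.13 = 1.96 mmol/kg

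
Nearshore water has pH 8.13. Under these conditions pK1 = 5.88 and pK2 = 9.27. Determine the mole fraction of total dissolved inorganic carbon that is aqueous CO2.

α₀ = 0.00522

α₀ = 1 / (1 + K1/[H⁺] + K1K2/[H⁺]²) = 1 / (1 + 10^+2.25 + 10^+1.11)
   = 1 / (1 + 177.83 + 12.882) = 1/191.71 = 0.005216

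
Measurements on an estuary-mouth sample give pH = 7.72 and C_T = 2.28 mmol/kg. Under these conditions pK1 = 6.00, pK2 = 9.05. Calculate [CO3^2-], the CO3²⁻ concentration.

[CO3²⁻] = 0.100 mmol/kg

α₂ = 1 / (1 + [H⁺]/K2 + [H⁺]²/(K1K2)) = 1 / (1 + 10^+1.33 + 10^-0.39)
   = 1 / (1 + 21.380 + 0.40738) = 1/22.787 = 0.04388
[CO3²⁻] = α₂ × DIC = 0.04388 × 2.28 = 0.100 mmol/kg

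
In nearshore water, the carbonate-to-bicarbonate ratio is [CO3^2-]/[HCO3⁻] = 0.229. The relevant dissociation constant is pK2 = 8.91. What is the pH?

pH = 8.27

From K2 = [H⁺][CO3^2-]/[HCO3⁻]:  pH = pK2 + log₁₀([CO3^2-]/[HCO3⁻])
log₁₀(0.229) = -0.640
pH = 8.91 + (-0.640) = 8.27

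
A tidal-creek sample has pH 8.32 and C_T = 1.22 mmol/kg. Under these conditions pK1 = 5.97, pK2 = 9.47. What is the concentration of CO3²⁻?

α₂ = 1 / (1 + [H⁺]/K2 + [H⁺]²/(K1K2)) = 1 / (1 + 10^+1.15 + 10^-1.20)
   = 1 / (1 + 14.125 + 0.063096) = 1/15.188 = 0.06584
[CO3²⁻] = α₂ × DIC = 0.06584 × 1.22 = 0.0803 mmol/kg

[CO3²⁻] = 0.0803 mmol/kg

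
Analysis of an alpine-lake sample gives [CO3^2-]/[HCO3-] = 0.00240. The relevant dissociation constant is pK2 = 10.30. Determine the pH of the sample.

pH = 7.68

From K2 = [H⁺][CO3^2-]/[HCO3-]:  pH = pK2 + log₁₀([CO3^2-]/[HCO3-])
log₁₀(0.00240) = -2.620
pH = 10.30 + (-2.620) = 7.68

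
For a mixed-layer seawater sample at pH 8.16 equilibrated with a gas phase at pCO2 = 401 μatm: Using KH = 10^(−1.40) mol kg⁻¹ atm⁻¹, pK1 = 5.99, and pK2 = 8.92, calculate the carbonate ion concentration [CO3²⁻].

[CO2*] = KH · pCO2 = 10^(−1.40) × 401×10^-6 = 1.596×10^-5 mol/kg
α₀ = 1/(1 + K1/[H⁺] + K1K2/[H⁺]²) = 1/(1 + 10^+2.17 + 10^+1.41) = 0.005727
DIC = [CO2*]/α₀ = 1.596×10^-5 / 0.005727 = 2.788 mmol/kg
[CO3²⁻] = α₂·DIC; α₂ = 0.1472, so [CO3²⁻] = 0.1472 × 2.788 = 0.410 mmol/kg

[CO3²⁻] = 0.410 mmol/kg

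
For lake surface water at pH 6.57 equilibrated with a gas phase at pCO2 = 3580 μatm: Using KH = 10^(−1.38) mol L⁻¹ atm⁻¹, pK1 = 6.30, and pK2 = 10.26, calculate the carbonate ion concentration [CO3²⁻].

[CO2*] = KH · pCO2 = 10^(−1.38) × 3580×10^-6 = 1.492×10^-4 mol/L
α₀ = 1/(1 + K1/[H⁺] + K1K2/[H⁺]²) = 1/(1 + 10^+0.27 + 10^-3.42) = 0.3493
DIC = [CO2*]/α₀ = 1.492×10^-4 / 0.3493 = 0.4272 mmol/L
[CO3²⁻] = α₂·DIC; α₂ = 0.0001328, so [CO3²⁻] = 0.0001328 × 0.4272 = 5.67×10^-5 mmol/L = 0.0567 μmol/L

[CO3²⁻] = 0.0567 μmol/L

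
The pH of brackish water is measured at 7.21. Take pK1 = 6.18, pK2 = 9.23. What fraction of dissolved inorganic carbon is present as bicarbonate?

α₁ = 0.907

α₁ = 1 / (1 + [H⁺]/K1 + K2/[H⁺]) = 1 / (1 + 10^-1.03 + 10^-2.02)
   = 1 / (1 + 0.093325 + 0.0095499) = 1/1.1029 = 0.9067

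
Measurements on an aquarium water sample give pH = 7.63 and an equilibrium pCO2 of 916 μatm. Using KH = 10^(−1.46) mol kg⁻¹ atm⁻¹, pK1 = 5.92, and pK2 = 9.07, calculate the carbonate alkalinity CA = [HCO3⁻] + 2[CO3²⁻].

[CO2*] = KH · pCO2 = 10^(−1.46) × 916×10^-6 = 3.176×10^-5 mol/kg
α₀ = 1/(1 + K1/[H⁺] + K1K2/[H⁺]²) = 1/(1 + 10^+1.71 + 10^+0.27) = 0.01847
DIC = [CO2*]/α₀ = 3.176×10^-5 / 0.01847 = 1.720 mmol/kg
CA = (α₁ + 2α₂)·DIC = (0.9471 + 2×0.03439) × 1.720 = 1.75 mmol/kg

CA = 1.75 mmol/kg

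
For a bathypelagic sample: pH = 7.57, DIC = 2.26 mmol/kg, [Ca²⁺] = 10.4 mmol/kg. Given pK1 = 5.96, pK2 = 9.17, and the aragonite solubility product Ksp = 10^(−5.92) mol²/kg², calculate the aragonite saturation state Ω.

Ω = 0.468

α₂ = 1 / (1 + [H⁺]/K2 + [H⁺]²/(K1K2)) = 1 / (1 + 10^+1.60 + 10^-0.01)
   = 1 / (1 + 39.811 + 0.97724) = 1/41.788 = 0.02393
[CO3²⁻] = α₂ × DIC = 0.02393 × 2.26 = 0.05408 mmol/kg
Ksp = 10^(−5.92) = 1.202×10^-6
Ω = [Ca²⁺][CO3²⁻]/Ksp = (10.4×10^-3)(5.408×10^-5) / 1.202×10^-6 = 0.468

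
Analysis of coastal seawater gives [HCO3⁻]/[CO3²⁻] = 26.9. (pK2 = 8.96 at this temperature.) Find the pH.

From K2 = [H⁺][CO3²⁻]/[HCO3⁻]:  pH = pK2 − log₁₀([HCO3⁻]/[CO3²⁻])
log₁₀(26.9) = +1.430
pH = 8.96 − (+1.430) = 7.53

pH = 7.53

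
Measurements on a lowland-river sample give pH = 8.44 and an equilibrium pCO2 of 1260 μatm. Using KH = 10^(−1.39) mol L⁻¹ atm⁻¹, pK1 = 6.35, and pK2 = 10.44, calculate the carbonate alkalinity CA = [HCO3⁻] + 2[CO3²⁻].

[CO2*] = KH · pCO2 = 10^(−1.39) × 1260×10^-6 = 5.133×10^-5 mol/L
α₀ = 1/(1 + K1/[H⁺] + K1K2/[H⁺]²) = 1/(1 + 10^+2.09 + 10^+0.09) = 0.007984
DIC = [CO2*]/α₀ = 5.133×10^-5 / 0.007984 = 6.429 mmol/L
CA = (α₁ + 2α₂)·DIC = (0.9822 + 2×0.009822) × 6.429 = 6.44 mmol/L

CA = 6.44 mmol/L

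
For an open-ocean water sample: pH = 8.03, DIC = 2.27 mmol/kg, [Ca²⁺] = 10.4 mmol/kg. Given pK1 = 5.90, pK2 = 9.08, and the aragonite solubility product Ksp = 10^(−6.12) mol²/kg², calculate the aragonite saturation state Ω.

α₂ = 1 / (1 + [H⁺]/K2 + [H⁺]²/(K1K2)) = 1 / (1 + 10^+1.05 + 10^-1.08)
   = 1 / (1 + 11.220 + 0.083176) = 1/12.303 = 0.08128
[CO3²⁻] = α₂ × DIC = 0.08128 × 2.27 = 0.1845 mmol/kg
Ksp = 10^(−6.12) = 7.586×10^-7
Ω = [Ca²⁺][CO3²⁻]/Ksp = (10.4×10^-3)(1.845×10^-4) / 7.586×10^-7 = 2.53

Ω = 2.53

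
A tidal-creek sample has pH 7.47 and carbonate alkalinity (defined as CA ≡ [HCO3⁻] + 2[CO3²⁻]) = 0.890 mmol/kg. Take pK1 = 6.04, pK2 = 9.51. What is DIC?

DIC = 0.915 mmol/kg

CA = [HCO3⁻] + 2[CO3²⁻] = (α₁ + 2α₂)·DIC
At pH 7.47: [H⁺]/K1 = 10^-1.43 = 0.037154, K2/[H⁺] = 10^-2.04 = 0.0091201
α₁ = 1/(1 + 0.037154 + 0.0091201) = 1/1.0463 = 0.9558; α₂ = α₁·K2/[H⁺] = 0.008717
α₁ + 2α₂ = 0.9732
DIC = CA / (α₁ + 2α₂) = 0.890 / 0.9732 = 0.915 mmol/kg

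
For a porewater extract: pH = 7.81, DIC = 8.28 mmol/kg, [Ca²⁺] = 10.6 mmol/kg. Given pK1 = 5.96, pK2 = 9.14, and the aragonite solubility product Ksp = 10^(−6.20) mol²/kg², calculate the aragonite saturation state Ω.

Ω = 6.13

α₂ = 1 / (1 + [H⁺]/K2 + [H⁺]²/(K1K2)) = 1 / (1 + 10^+1.33 + 10^-0.52)
   = 1 / (1 + 21.380 + 0.30200) = 1/22.682 = 0.04409
[CO3²⁻] = α₂ × DIC = 0.04409 × 8.28 = 0.3651 mmol/kg
Ksp = 10^(−6.20) = 6.310×10^-7
Ω = [Ca²⁺][CO3²⁻]/Ksp = (10.6×10^-3)(3.651×10^-4) / 6.310×10^-7 = 6.13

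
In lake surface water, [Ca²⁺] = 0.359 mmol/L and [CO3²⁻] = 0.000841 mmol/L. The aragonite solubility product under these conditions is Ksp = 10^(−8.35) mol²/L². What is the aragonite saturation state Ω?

Ksp = 10^(−8.35) = 4.467×10^-9
Ω = [Ca²⁺][CO3²⁻]/Ksp = (0.359×10^-3)(0.000841×10^-3) / 4.467×10^-9 = 0.0676

Ω = 0.0676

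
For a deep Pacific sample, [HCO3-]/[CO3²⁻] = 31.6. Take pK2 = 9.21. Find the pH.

pH = 7.71

From K2 = [H⁺][CO3²⁻]/[HCO3-]:  pH = pK2 − log₁₀([HCO3-]/[CO3²⁻])
log₁₀(31.6) = +1.500
pH = 9.21 − (+1.500) = 7.71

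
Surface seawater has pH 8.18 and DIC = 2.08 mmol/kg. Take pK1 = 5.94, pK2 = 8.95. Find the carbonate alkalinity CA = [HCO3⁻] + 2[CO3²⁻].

CA = [HCO3⁻] + 2[CO3²⁻] = (α₁ + 2α₂)·DIC
At pH 8.18: [H⁺]/K1 = 10^-2.24 = 0.0057544, K2/[H⁺] = 10^-0.77 = 0.16982
α₁ = 1/(1 + 0.0057544 + 0.16982) = 1/1.1756 = 0.8506; α₂ = α₁·K2/[H⁺] = 0.1445
α₁ + 2α₂ = 1.1396
CA = 1.1396 × 2.08 = 2.37 mmol/kg

CA = 2.37 mmol/kg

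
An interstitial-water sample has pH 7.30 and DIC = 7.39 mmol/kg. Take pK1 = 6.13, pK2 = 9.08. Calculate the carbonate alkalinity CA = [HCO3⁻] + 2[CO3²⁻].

CA = 7.04 mmol/kg

CA = [HCO3⁻] + 2[CO3²⁻] = (α₁ + 2α₂)·DIC
At pH 7.30: [H⁺]/K1 = 10^-1.17 = 0.067608, K2/[H⁺] = 10^-1.78 = 0.016596
α₁ = 1/(1 + 0.067608 + 0.016596) = 1/1.0842 = 0.9223; α₂ = α₁·K2/[H⁺] = 0.01531
α₁ + 2α₂ = 0.9529
CA = 0.9529 × 7.39 = 7.04 mmol/kg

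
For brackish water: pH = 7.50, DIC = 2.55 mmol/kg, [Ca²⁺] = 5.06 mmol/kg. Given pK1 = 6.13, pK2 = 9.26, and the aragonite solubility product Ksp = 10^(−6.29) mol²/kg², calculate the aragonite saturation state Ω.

Ω = 0.412

α₂ = 1 / (1 + [H⁺]/K2 + [H⁺]²/(K1K2)) = 1 / (1 + 10^+1.76 + 10^+0.39)
   = 1 / (1 + 57.544 + 2.4547) = 1/60.999 = 0.01639
[CO3²⁻] = α₂ × DIC = 0.01639 × 2.55 = 0.04180 mmol/kg
Ksp = 10^(−6.29) = 5.129×10^-7
Ω = [Ca²⁺][CO3²⁻]/Ksp = (5.06×10^-3)(4.180×10^-5) / 5.129×10^-7 = 0.412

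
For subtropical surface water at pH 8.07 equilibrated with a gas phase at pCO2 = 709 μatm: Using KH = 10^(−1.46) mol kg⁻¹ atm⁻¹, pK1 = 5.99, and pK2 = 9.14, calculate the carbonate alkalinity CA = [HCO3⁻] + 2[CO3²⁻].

[CO2*] = KH · pCO2 = 10^(−1.46) × 709×10^-6 = 2.458×10^-5 mol/kg
α₀ = 1/(1 + K1/[H⁺] + K1K2/[H⁺]²) = 1/(1 + 10^+2.08 + 10^+1.01) = 0.007607
DIC = [CO2*]/α₀ = 2.458×10^-5 / 0.007607 = 3.232 mmol/kg
CA = (α₁ + 2α₂)·DIC = (0.9146 + 2×0.07784) × 3.232 = 3.46 mmol/kg

CA = 3.46 mmol/kg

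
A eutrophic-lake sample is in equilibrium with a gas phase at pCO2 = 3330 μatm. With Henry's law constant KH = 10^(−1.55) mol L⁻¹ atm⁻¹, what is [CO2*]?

[CO2*] = 93.9 μmol/L

KH = 10^(−1.55) = 2.818×10^-2 mol L⁻¹ atm⁻¹
[CO2*] = KH · pCO2 = 2.818×10^-2 × 3330×10^-6 atm = 9.39×10^-5 mol/L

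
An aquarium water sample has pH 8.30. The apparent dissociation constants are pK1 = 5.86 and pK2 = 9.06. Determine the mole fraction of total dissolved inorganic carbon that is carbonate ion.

α₂ = 0.148

α₂ = 1 / (1 + [H⁺]/K2 + [H⁺]²/(K1K2)) = 1 / (1 + 10^+0.76 + 10^-1.68)
   = 1 / (1 + 5.7544 + 0.020893) = 1/6.7753 = 0.1476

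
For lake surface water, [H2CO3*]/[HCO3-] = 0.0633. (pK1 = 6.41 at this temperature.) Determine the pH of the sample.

From K1 = [H⁺][HCO3-]/[H2CO3*]:  pH = pK1 − log₁₀([H2CO3*]/[HCO3-])
log₁₀(0.0633) = -1.199
pH = 6.41 − (-1.199) = 7.61

pH = 7.61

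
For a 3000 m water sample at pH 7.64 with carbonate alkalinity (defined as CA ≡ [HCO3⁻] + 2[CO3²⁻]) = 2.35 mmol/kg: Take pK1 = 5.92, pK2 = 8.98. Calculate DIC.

CA = [HCO3⁻] + 2[CO3²⁻] = (α₁ + 2α₂)·DIC
At pH 7.64: [H⁺]/K1 = 10^-1.72 = 0.019055, K2/[H⁺] = 10^-1.34 = 0.045709
α₁ = 1/(1 + 0.019055 + 0.045709) = 1/1.0648 = 0.9392; α₂ = α₁·K2/[H⁺] = 0.04293
α₁ + 2α₂ = 1.0250
DIC = CA / (α₁ + 2α₂) = 2.35 / 1.0250 = 2.29 mmol/kg

DIC = 2.29 mmol/kg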